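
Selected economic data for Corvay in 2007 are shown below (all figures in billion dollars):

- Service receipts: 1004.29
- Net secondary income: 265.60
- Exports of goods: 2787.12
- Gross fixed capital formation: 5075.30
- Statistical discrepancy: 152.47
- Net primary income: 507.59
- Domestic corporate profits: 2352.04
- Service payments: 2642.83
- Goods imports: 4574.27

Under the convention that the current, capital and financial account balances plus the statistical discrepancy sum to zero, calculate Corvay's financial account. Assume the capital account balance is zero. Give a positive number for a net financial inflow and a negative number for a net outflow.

Goods balance = 2787.12 - 4574.27 = -1787.15
Services balance = 1004.29 - 2642.83 = -1638.54
Trade balance (goods + services) = -1787.15 + (-1638.54) = -3425.69
Net primary income = 507.59
Net secondary income = 265.60
Current account = -3425.69 + 507.59 + 265.60 = -2652.50
Financial account = -(-2652.50 + 152.47) = 2500.03

2500.03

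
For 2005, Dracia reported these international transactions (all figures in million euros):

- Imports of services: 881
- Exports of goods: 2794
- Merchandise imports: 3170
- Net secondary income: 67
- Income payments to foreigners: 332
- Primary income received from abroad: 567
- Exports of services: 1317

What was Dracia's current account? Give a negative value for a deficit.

362

Goods balance = 2794 - 3170 = -376
Services balance = 1317 - 881 = 436
Trade balance (goods + services) = -376 + 436 = 60
Net primary income = 567 - 332 = 235
Net secondary income = 67
Current account = 60 + 235 + 67 = 362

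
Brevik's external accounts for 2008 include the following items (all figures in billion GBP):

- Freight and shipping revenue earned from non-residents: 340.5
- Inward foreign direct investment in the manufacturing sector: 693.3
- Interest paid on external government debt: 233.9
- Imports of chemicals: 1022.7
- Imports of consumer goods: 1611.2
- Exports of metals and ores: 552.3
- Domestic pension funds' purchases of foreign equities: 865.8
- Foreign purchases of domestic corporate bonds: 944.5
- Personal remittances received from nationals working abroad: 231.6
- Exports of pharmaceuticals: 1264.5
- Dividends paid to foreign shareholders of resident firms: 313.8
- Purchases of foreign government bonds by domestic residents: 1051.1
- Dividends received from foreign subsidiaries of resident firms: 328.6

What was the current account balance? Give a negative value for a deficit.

-464.1

Goods: 552.3 + 1264.5 - 1611.2 - 1022.7 = -817.1
Services: 340.5
Primary income: -313.8 - 233.9 + 328.6 = -219.1
Secondary income: 231.6
Current account = (-817.1) + 340.5 + (-219.1) + 231.6 = -464.1
(Excluded from the current account — financial account: inward foreign direct investment in the manufacturing sector 693.3, domestic pension funds' purchases of foreign equities 865.8, foreign purchases of domestic corporate bonds 944.5, purchases of foreign government bonds by domestic residents 1051.1.)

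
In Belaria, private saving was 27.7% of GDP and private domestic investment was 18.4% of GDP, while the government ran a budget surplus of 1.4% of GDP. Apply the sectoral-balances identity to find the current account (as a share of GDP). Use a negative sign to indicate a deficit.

By the sectoral-balances identity, CA = (S_private - I) + (T - G).
Private balance = 27.7 - 18.4 = 9.3
Government balance (T - G) = 1.4
CA = 9.3 + 1.4 = 10.7

10.7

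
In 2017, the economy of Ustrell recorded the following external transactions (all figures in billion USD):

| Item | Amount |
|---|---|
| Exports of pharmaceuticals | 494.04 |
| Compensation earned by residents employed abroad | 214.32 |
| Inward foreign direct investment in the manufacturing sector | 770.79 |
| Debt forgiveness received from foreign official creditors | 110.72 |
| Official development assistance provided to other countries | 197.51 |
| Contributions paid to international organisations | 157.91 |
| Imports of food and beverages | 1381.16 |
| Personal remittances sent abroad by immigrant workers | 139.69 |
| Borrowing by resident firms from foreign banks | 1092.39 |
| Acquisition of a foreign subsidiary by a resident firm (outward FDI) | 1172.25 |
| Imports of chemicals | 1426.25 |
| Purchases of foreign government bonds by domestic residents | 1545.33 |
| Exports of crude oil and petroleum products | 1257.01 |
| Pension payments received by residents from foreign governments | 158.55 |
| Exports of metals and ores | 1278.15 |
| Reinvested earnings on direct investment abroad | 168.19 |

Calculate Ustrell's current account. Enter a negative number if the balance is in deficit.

267.74

Goods: -1381.16 - 1426.25 + 494.04 + 1257.01 + 1278.15 = 221.79
Primary income: 214.32 + 168.19 = 382.51
Secondary income: -157.91 - 197.51 - 139.69 + 158.55 = -336.56
Current account = 221.79 + 382.51 + (-336.56) = 267.74
(Excluded from the current account — financial account: inward foreign direct investment in the manufacturing sector 770.79, borrowing by resident firms from foreign banks 1092.39, acquisition of a foreign subsidiary by a resident firm (outward FDI) 1172.25, purchases of foreign government bonds by domestic residents 1545.33; capital account: debt forgiveness received from foreign official creditors 110.72.)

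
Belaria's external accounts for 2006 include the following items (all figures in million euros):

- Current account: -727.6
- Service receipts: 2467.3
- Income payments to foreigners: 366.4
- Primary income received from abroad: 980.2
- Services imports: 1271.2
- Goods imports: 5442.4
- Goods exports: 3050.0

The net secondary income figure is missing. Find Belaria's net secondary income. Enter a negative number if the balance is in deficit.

Current account = goods balance + services balance + net primary income + net secondary income
Sum of the known components = -582.5
Net secondary income = CA - (known components) = -727.6 - (-582.5) = -145.1

-145.1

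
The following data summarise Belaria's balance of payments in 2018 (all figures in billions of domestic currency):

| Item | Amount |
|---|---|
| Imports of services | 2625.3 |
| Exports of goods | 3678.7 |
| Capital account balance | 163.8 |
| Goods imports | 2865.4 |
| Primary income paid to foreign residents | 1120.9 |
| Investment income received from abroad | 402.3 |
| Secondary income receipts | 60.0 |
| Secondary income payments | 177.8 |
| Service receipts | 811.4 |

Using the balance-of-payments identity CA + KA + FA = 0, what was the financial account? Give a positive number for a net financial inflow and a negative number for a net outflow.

Goods balance = 3678.7 - 2865.4 = 813.3
Services balance = 811.4 - 2625.3 = -1813.9
Trade balance (goods + services) = 813.3 + (-1813.9) = -1000.6
Net primary income = 402.3 - 1120.9 = -718.6
Net secondary income = 60.0 - 177.8 = -117.8
Current account = -1000.6 + (-718.6) + (-117.8) = -1837.0
Financial account = -(-1837.0 + 163.8) = 1673.2

1673.2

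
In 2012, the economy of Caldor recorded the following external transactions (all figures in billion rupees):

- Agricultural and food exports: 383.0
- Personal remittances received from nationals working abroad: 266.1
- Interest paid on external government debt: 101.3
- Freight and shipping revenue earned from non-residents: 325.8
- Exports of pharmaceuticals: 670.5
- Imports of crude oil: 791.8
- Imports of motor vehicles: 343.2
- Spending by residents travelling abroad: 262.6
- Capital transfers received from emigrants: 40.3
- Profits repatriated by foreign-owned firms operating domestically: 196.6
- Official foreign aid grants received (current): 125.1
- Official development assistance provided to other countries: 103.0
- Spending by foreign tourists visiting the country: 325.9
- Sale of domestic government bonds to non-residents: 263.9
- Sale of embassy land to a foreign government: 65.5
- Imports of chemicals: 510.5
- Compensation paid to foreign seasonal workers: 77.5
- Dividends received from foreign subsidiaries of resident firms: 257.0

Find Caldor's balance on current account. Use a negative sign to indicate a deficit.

-33.1

Goods: 383.0 - 791.8 - 343.2 + 670.5 - 510.5 = -592.0
Services: 325.8 - 262.6 + 325.9 = 389.1
Primary income: -77.5 + 257.0 - 101.3 - 196.6 = -118.4
Secondary income: 266.1 + 125.1 - 103.0 = 288.2
Current account = (-592.0) + 389.1 + (-118.4) + 288.2 = -33.1
(Excluded from the current account — capital account: capital transfers received from emigrants 40.3, sale of embassy land to a foreign government 65.5; financial account: sale of domestic government bonds to non-residents 263.9.)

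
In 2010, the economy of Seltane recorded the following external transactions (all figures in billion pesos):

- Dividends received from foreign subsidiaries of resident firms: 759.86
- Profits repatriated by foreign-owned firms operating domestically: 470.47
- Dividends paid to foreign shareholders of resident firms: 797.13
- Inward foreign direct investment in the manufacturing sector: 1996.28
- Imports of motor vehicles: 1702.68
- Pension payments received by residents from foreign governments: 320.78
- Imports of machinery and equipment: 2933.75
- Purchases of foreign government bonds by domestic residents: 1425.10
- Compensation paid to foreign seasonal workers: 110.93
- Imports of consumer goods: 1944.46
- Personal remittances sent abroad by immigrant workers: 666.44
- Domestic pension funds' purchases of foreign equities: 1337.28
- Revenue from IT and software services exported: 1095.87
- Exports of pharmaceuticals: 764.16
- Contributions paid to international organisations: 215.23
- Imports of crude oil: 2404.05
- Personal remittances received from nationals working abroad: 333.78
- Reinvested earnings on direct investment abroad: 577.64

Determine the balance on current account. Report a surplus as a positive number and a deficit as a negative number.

-7393.05

Goods: -1944.46 - 2933.75 - 2404.05 - 1702.68 + 764.16 = -8220.78
Services: 1095.87
Primary income: 577.64 - 470.47 - 797.13 + 759.86 - 110.93 = -41.03
Secondary income: 333.78 + 320.78 - 666.44 - 215.23 = -227.11
Current account = (-8220.78) + 1095.87 + (-41.03) + (-227.11) = -7393.05
(Excluded from the current account — financial account: inward foreign direct investment in the manufacturing sector 1996.28, purchases of foreign government bonds by domestic residents 1425.10, domestic pension funds' purchases of foreign equities 1337.28.)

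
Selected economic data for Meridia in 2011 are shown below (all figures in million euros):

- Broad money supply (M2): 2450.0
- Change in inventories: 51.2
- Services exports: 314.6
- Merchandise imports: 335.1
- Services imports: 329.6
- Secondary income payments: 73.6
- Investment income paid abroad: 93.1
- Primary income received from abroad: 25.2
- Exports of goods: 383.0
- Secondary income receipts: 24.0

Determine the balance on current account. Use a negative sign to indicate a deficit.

Goods balance = 383.0 - 335.1 = 47.9
Services balance = 314.6 - 329.6 = -15.0
Trade balance (goods + services) = 47.9 + (-15.0) = 32.9
Net primary income = 25.2 - 93.1 = -67.9
Net secondary income = 24.0 - 73.6 = -49.6
Current account = 32.9 + (-67.9) + (-49.6) = -84.6

-84.6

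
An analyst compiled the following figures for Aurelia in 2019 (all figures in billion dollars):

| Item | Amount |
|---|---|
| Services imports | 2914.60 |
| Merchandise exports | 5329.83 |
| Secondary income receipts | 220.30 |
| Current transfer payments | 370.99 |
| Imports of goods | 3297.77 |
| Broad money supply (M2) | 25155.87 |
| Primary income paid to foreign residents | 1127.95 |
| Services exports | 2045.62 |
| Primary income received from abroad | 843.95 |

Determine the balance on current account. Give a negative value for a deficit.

Goods balance = 5329.83 - 3297.77 = 2032.06
Services balance = 2045.62 - 2914.60 = -868.98
Trade balance (goods + services) = 2032.06 + (-868.98) = 1163.08
Net primary income = 843.95 - 1127.95 = -284.00
Net secondary income = 220.30 - 370.99 = -150.69
Current account = 1163.08 + (-284.00) + (-150.69) = 728.39

728.39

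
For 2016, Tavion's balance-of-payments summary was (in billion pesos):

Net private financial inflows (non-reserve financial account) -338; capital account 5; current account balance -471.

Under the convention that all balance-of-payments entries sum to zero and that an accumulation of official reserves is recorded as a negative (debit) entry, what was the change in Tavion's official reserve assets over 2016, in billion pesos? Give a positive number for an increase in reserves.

Official reserve transactions balance = -((-471) + 5 + (-338)) = 804
An accumulation of reserves is recorded as a debit (negative entry), so the change in the stock of reserves is the negative of that balance.
Change in official reserves = -(804) = -804

-804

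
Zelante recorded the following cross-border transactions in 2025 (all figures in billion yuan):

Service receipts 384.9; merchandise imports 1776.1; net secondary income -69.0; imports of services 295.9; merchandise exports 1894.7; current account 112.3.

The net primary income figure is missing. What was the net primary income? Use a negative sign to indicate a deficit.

-26.3

Current account = goods balance + services balance + net primary income + net secondary income
Sum of the known components = 138.6
Net primary income = CA - (known components) = 112.3 - 138.6 = -26.3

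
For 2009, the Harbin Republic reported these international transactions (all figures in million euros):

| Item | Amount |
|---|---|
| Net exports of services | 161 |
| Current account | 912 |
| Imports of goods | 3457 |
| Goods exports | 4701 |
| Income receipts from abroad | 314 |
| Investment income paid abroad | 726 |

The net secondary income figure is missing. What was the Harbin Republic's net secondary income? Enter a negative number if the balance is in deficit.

-81

Current account = goods balance + services balance + net primary income + net secondary income
Sum of the known components = 993
Net secondary income = CA - (known components) = 912 - 993 = -81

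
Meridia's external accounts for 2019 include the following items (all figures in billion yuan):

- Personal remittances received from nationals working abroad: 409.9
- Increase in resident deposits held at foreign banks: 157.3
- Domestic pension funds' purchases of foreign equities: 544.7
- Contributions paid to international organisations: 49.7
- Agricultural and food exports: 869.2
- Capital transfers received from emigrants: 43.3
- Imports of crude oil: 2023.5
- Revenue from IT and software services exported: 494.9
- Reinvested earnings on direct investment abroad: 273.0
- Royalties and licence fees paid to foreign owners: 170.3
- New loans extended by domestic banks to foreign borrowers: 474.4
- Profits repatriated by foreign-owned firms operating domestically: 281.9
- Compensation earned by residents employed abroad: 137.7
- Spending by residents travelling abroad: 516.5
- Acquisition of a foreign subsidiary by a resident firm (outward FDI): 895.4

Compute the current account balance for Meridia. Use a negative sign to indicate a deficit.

Goods: 869.2 - 2023.5 = -1154.3
Services: -516.5 - 170.3 + 494.9 = -191.9
Primary income: 273.0 - 281.9 + 137.7 = 128.8
Secondary income: -49.7 + 409.9 = 360.2
Current account = (-1154.3) + (-191.9) + 128.8 + 360.2 = -857.2
(Excluded from the current account — financial account: increase in resident deposits held at foreign banks 157.3, domestic pension funds' purchases of foreign equities 544.7, new loans extended by domestic banks to foreign borrowers 474.4, acquisition of a foreign subsidiary by a resident firm (outward FDI) 895.4; capital account: capital transfers received from emigrants 43.3.)

-857.2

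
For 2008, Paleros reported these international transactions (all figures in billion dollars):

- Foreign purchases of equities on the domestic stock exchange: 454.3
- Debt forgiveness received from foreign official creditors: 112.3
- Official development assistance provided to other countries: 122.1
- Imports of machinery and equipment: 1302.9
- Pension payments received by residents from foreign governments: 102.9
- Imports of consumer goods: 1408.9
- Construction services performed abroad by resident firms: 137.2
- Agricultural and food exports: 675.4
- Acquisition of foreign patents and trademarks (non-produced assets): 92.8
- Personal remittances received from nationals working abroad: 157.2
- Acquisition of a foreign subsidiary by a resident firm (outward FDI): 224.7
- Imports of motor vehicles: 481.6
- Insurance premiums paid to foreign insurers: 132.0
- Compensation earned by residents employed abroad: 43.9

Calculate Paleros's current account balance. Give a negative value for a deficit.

Goods: 675.4 - 1408.9 - 481.6 - 1302.9 = -2518.0
Services: 137.2 - 132.0 = 5.2
Primary income: 43.9
Secondary income: 157.2 + 102.9 - 122.1 = 138.0
Current account = (-2518.0) + 5.2 + 43.9 + 138.0 = -2330.9
(Excluded from the current account — financial account: foreign purchases of equities on the domestic stock exchange 454.3, acquisition of a foreign subsidiary by a resident firm (outward FDI) 224.7; capital account: debt forgiveness received from foreign official creditors 112.3, acquisition of foreign patents and trademarks (non-produced assets) 92.8.)

-2330.9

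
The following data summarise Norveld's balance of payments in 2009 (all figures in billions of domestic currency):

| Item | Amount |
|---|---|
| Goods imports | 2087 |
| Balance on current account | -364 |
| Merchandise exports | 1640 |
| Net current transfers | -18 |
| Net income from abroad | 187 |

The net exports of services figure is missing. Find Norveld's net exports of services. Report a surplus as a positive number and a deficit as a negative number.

Current account = goods balance + services balance + net primary income + net secondary income
Sum of the known components = -278
Net exports of services = CA - (known components) = -364 - (-278) = -86

-86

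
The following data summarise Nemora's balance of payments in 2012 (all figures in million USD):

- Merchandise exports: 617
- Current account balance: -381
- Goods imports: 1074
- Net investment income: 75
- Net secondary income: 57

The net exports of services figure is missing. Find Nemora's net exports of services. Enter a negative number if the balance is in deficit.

Current account = goods balance + services balance + net primary income + net secondary income
Sum of the known components = -325
Net exports of services = CA - (known components) = -381 - (-325) = -56

-56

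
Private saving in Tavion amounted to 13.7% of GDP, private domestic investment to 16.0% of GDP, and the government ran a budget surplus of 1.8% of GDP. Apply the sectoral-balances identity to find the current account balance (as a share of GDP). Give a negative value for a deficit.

-0.5

By the sectoral-balances identity, CA = (S_private - I) + (T - G).
Private balance = 13.7 - 16.0 = -2.3
Government balance (T - G) = 1.8
CA = -2.3 + 1.8 = -0.5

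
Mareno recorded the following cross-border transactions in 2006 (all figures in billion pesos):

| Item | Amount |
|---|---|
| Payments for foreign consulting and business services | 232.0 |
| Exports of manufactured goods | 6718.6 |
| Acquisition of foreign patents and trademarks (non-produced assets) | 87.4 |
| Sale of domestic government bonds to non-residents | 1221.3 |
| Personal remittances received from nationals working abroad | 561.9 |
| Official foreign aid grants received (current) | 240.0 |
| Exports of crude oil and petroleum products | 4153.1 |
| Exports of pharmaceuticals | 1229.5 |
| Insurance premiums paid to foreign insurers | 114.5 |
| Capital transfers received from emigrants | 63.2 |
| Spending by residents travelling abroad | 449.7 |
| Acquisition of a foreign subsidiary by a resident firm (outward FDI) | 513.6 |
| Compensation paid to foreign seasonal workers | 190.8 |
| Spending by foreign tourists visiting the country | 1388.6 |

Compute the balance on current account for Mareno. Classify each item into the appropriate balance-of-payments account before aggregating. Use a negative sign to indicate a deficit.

13304.7

Goods: 6718.6 + 1229.5 + 4153.1 = 12101.2
Services: -232.0 - 114.5 - 449.7 + 1388.6 = 592.4
Primary income: -190.8
Secondary income: 561.9 + 240.0 = 801.9
Current account = 12101.2 + 592.4 + (-190.8) + 801.9 = 13304.7
(Excluded from the current account — capital account: acquisition of foreign patents and trademarks (non-produced assets) 87.4, capital transfers received from emigrants 63.2; financial account: sale of domestic government bonds to non-residents 1221.3, acquisition of a foreign subsidiary by a resident firm (outward FDI) 513.6.)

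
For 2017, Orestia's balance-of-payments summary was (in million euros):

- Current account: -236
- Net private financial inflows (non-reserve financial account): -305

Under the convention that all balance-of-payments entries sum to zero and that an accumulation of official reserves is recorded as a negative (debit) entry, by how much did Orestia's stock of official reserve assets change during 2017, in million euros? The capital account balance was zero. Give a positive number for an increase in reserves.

Official reserve transactions balance = -((-236) + (-305)) = 541
An accumulation of reserves is recorded as a debit (negative entry), so the change in the stock of reserves is the negative of that balance.
Change in official reserves = -(541) = -541

-541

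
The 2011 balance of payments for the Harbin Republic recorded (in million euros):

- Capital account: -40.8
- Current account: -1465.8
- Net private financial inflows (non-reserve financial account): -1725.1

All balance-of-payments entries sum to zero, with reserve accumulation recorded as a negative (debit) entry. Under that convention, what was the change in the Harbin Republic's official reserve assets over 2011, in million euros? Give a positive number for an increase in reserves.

-3231.7

Official reserve transactions balance = -((-1465.8) + (-40.8) + (-1725.1)) = 3231.7
An accumulation of reserves is recorded as a debit (negative entry), so the change in the stock of reserves is the negative of that balance.
Change in official reserves = -(3231.7) = -3231.7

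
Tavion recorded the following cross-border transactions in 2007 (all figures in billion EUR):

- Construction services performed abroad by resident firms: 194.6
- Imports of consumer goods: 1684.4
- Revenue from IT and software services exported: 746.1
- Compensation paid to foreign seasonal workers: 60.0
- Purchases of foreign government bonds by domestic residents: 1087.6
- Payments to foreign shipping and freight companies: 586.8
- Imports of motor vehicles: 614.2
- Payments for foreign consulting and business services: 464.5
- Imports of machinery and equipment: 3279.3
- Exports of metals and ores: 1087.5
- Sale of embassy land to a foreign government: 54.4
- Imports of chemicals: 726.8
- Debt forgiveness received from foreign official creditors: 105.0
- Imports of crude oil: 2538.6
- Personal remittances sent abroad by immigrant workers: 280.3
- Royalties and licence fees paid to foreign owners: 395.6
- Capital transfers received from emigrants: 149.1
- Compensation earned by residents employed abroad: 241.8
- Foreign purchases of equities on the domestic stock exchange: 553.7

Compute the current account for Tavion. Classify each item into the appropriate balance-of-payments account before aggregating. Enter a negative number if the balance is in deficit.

Goods: -614.2 - 3279.3 - 726.8 + 1087.5 - 2538.6 - 1684.4 = -7755.8
Services: 746.1 - 395.6 + 194.6 - 464.5 - 586.8 = -506.2
Primary income: 241.8 - 60.0 = 181.8
Secondary income: -280.3
Current account = (-7755.8) + (-506.2) + 181.8 + (-280.3) = -8360.5
(Excluded from the current account — financial account: purchases of foreign government bonds by domestic residents 1087.6, foreign purchases of equities on the domestic stock exchange 553.7; capital account: sale of embassy land to a foreign government 54.4, debt forgiveness received from foreign official creditors 105.0, capital transfers received from emigrants 149.1.)

-8360.5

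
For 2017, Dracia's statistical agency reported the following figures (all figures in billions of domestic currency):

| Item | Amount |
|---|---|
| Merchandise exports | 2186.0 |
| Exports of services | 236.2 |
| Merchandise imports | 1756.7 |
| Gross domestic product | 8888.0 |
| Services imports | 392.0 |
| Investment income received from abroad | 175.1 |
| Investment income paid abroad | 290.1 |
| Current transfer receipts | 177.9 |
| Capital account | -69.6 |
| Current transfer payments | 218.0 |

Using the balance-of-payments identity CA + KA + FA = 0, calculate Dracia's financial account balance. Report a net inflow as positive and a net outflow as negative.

-48.8

Goods balance = 2186.0 - 1756.7 = 429.3
Services balance = 236.2 - 392.0 = -155.8
Trade balance (goods + services) = 429.3 + (-155.8) = 273.5
Net primary income = 175.1 - 290.1 = -115.0
Net secondary income = 177.9 - 218.0 = -40.1
Current account = 273.5 + (-115.0) + (-40.1) = 118.4
Financial account = -(118.4 + (-69.6)) = -48.8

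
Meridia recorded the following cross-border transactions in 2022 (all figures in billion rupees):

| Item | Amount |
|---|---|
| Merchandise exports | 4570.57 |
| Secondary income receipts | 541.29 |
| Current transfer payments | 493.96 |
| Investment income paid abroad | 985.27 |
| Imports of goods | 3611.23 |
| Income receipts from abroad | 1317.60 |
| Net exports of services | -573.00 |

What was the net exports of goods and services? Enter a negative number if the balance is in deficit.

386.34

Goods balance = 4570.57 - 3611.23 = 959.34
Services balance = -573.00
Trade balance (goods + services) = 959.34 + (-573.00) = 386.34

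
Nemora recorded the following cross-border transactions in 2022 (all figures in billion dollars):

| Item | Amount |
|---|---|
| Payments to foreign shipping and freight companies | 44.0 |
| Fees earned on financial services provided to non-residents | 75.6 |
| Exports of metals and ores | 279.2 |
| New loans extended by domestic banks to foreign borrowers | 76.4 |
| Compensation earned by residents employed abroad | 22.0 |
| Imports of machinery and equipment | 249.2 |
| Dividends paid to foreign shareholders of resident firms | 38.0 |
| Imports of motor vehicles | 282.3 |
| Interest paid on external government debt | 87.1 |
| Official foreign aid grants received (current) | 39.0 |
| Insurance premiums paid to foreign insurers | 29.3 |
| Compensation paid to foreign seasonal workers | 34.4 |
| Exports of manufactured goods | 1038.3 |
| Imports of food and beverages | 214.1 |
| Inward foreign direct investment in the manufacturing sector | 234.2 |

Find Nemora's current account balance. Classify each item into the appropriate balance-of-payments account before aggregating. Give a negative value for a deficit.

475.7

Goods: -249.2 - 214.1 - 282.3 + 279.2 + 1038.3 = 571.9
Services: -44.0 + 75.6 - 29.3 = 2.3
Primary income: -87.1 + 22.0 - 38.0 - 34.4 = -137.5
Secondary income: 39.0
Current account = 571.9 + 2.3 + (-137.5) + 39.0 = 475.7
(Excluded from the current account — financial account: new loans extended by domestic banks to foreign borrowers 76.4, inward foreign direct investment in the manufacturing sector 234.2.)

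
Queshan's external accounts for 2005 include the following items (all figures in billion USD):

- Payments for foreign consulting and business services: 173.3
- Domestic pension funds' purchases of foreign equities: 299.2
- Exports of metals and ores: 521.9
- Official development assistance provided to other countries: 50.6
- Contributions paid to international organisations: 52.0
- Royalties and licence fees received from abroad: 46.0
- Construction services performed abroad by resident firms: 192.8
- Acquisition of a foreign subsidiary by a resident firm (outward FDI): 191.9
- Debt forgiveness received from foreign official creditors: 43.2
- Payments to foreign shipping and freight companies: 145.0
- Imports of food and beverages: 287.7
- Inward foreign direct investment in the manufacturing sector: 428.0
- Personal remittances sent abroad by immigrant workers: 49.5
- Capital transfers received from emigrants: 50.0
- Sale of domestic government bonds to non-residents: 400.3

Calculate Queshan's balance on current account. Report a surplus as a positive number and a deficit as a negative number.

Goods: 521.9 - 287.7 = 234.2
Services: 192.8 + 46.0 - 145.0 - 173.3 = -79.5
Secondary income: -49.5 - 50.6 - 52.0 = -152.1
Current account = 234.2 + (-79.5) + (-152.1) = 2.6
(Excluded from the current account — financial account: domestic pension funds' purchases of foreign equities 299.2, acquisition of a foreign subsidiary by a resident firm (outward FDI) 191.9, inward foreign direct investment in the manufacturing sector 428.0, sale of domestic government bonds to non-residents 400.3; capital account: debt forgiveness received from foreign official creditors 43.2, capital transfers received from emigrants 50.0.)

2.6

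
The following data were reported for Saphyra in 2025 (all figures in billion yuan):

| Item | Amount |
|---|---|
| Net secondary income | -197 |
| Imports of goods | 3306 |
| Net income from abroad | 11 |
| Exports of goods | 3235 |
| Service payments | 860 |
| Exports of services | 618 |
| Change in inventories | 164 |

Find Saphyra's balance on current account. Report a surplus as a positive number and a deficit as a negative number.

-499

Goods balance = 3235 - 3306 = -71
Services balance = 618 - 860 = -242
Trade balance (goods + services) = -71 + (-242) = -313
Net primary income = 11
Net secondary income = -197
Current account = -313 + 11 + (-197) = -499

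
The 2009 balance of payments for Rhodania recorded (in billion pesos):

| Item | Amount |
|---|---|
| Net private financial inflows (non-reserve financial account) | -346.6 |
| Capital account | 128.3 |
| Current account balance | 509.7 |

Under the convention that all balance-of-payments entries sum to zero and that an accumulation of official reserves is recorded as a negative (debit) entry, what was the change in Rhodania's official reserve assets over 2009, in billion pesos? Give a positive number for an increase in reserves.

291.4

Official reserve transactions balance = -(509.7 + 128.3 + (-346.6)) = -291.4
An accumulation of reserves is recorded as a debit (negative entry), so the change in the stock of reserves is the negative of that balance.
Change in official reserves = -(-291.4) = 291.4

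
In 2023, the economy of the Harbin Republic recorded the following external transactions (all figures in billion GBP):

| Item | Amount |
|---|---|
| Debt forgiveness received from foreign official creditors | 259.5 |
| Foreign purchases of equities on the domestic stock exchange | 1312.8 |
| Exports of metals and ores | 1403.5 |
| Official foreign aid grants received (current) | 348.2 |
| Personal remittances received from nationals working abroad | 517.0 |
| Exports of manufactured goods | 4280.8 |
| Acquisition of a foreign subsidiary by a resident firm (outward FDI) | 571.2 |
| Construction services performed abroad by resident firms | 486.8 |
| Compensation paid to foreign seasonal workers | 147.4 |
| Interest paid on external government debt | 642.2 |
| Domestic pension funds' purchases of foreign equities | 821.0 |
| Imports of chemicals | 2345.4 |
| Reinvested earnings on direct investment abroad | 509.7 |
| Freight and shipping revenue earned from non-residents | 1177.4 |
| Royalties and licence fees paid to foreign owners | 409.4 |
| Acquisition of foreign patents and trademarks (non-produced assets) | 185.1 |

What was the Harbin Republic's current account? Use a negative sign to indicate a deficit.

Goods: 4280.8 - 2345.4 + 1403.5 = 3338.9
Services: 1177.4 + 486.8 - 409.4 = 1254.8
Primary income: 509.7 - 642.2 - 147.4 = -279.9
Secondary income: 348.2 + 517.0 = 865.2
Current account = 3338.9 + 1254.8 + (-279.9) + 865.2 = 5179.0
(Excluded from the current account — capital account: debt forgiveness received from foreign official creditors 259.5, acquisition of foreign patents and trademarks (non-produced assets) 185.1; financial account: foreign purchases of equities on the domestic stock exchange 1312.8, acquisition of a foreign subsidiary by a resident firm (outward FDI) 571.2, domestic pension funds' purchases of foreign equities 821.0.)

5179.0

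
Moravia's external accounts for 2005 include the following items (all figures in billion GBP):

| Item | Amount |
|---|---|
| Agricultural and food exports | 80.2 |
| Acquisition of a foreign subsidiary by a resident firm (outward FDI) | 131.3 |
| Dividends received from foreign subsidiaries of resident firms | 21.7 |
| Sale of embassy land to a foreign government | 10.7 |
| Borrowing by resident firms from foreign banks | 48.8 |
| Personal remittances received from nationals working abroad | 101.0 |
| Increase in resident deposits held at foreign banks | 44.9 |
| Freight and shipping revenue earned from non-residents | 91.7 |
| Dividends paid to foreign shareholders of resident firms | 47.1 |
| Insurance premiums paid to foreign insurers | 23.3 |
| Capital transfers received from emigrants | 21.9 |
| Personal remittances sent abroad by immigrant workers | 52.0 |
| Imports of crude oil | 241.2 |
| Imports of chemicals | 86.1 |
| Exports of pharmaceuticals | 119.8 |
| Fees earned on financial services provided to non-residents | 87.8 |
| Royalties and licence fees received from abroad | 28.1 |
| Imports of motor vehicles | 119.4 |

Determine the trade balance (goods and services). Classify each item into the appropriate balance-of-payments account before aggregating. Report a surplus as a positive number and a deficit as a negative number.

Goods: -119.4 + 80.2 - 86.1 + 119.8 - 241.2 = -246.7
Services: -23.3 + 28.1 + 91.7 + 87.8 = 184.3
Trade balance = -246.7 + 184.3 = -62.4
(Excluded from the trade balance — financial account: acquisition of a foreign subsidiary by a resident firm (outward FDI) 131.3, borrowing by resident firms from foreign banks 48.8, increase in resident deposits held at foreign banks 44.9; primary income: dividends received from foreign subsidiaries of resident firms 21.7, dividends paid to foreign shareholders of resident firms 47.1; capital account: sale of embassy land to a foreign government 10.7, capital transfers received from emigrants 21.9; secondary income: personal remittances received from nationals working abroad 101.0, personal remittances sent abroad by immigrant workers 52.0.)

-62.4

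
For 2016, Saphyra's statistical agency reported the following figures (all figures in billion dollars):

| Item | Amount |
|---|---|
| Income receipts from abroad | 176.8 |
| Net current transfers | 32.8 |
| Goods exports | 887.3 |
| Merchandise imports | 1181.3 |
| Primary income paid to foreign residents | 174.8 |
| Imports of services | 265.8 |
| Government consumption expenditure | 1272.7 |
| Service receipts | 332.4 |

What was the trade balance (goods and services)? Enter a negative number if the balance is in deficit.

Goods balance = 887.3 - 1181.3 = -294.0
Services balance = 332.4 - 265.8 = 66.6
Trade balance (goods + services) = -294.0 + 66.6 = -227.4

-227.4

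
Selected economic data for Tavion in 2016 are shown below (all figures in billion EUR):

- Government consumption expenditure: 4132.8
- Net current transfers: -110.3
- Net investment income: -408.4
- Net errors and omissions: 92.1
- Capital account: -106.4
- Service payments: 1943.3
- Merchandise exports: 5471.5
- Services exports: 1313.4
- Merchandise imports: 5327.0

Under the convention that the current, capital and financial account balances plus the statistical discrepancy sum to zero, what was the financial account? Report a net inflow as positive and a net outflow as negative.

1018.4

Goods balance = 5471.5 - 5327.0 = 144.5
Services balance = 1313.4 - 1943.3 = -629.9
Trade balance (goods + services) = 144.5 + (-629.9) = -485.4
Net primary income = -408.4
Net secondary income = -110.3
Current account = -485.4 + (-408.4) + (-110.3) = -1004.1
Financial account = -(-1004.1 + (-106.4) + 92.1) = 1018.4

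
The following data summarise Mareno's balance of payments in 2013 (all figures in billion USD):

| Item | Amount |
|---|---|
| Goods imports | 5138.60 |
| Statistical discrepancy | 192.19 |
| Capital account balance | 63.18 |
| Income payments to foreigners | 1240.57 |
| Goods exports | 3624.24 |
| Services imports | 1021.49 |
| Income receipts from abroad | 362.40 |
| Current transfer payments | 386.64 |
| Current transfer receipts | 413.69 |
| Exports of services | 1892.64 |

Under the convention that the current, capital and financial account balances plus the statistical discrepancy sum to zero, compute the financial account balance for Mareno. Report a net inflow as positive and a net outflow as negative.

Goods balance = 3624.24 - 5138.60 = -1514.36
Services balance = 1892.64 - 1021.49 = 871.15
Trade balance (goods + services) = -1514.36 + 871.15 = -643.21
Net primary income = 362.40 - 1240.57 = -878.17
Net secondary income = 413.69 - 386.64 = 27.05
Current account = -643.21 + (-878.17) + 27.05 = -1494.33
Financial account = -(-1494.33 + 63.18 + 192.19) = 1238.96

1238.96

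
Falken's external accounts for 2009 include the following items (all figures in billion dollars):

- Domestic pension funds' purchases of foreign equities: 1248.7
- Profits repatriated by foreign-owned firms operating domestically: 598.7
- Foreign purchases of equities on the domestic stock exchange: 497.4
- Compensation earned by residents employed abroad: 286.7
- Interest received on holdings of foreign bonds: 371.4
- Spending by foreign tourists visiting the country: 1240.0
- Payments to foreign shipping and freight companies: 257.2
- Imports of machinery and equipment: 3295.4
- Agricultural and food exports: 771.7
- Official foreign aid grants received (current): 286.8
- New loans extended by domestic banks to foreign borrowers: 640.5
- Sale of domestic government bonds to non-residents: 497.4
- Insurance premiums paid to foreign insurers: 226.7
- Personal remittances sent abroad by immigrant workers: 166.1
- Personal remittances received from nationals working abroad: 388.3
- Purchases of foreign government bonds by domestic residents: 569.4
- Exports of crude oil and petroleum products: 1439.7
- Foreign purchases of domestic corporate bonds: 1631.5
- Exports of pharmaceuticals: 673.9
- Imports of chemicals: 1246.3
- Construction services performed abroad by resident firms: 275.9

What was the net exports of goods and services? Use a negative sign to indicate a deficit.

Goods: -3295.4 + 673.9 + 771.7 - 1246.3 + 1439.7 = -1656.4
Services: 275.9 - 257.2 + 1240.0 - 226.7 = 1032.0
Trade balance = -1656.4 + 1032.0 = -624.4
(Excluded from the trade balance — financial account: domestic pension funds' purchases of foreign equities 1248.7, foreign purchases of equities on the domestic stock exchange 497.4, new loans extended by domestic banks to foreign borrowers 640.5, sale of domestic government bonds to non-residents 497.4, purchases of foreign government bonds by domestic residents 569.4, foreign purchases of domestic corporate bonds 1631.5; primary income: profits repatriated by foreign-owned firms operating domestically 598.7, compensation earned by residents employed abroad 286.7, interest received on holdings of foreign bonds 371.4; secondary income: official foreign aid grants received (current) 286.8, personal remittances sent abroad by immigrant workers 166.1, personal remittances received from nationals working abroad 388.3.)

-624.4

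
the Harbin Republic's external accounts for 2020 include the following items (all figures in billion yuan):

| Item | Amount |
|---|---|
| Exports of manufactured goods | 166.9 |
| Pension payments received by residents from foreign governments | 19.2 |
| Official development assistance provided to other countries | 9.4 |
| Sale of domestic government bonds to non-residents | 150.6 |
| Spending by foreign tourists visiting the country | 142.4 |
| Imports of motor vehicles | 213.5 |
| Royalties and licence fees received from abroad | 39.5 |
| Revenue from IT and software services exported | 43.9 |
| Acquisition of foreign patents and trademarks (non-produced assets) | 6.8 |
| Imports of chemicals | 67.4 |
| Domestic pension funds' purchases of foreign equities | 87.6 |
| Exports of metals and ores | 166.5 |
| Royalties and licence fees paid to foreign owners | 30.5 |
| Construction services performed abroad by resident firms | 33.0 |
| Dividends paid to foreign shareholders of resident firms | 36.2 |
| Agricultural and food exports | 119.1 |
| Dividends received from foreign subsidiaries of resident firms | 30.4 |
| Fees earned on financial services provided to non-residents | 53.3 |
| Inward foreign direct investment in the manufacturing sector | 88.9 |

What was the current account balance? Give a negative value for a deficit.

Goods: 166.5 + 119.1 - 213.5 + 166.9 - 67.4 = 171.6
Services: 43.9 + 142.4 + 33.0 - 30.5 + 39.5 + 53.3 = 281.6
Primary income: 30.4 - 36.2 = -5.8
Secondary income: -9.4 + 19.2 = 9.8
Current account = 171.6 + 281.6 + (-5.8) + 9.8 = 457.2
(Excluded from the current account — financial account: sale of domestic government bonds to non-residents 150.6, domestic pension funds' purchases of foreign equities 87.6, inward foreign direct investment in the manufacturing sector 88.9; capital account: acquisition of foreign patents and trademarks (non-produced assets) 6.8.)

457.2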